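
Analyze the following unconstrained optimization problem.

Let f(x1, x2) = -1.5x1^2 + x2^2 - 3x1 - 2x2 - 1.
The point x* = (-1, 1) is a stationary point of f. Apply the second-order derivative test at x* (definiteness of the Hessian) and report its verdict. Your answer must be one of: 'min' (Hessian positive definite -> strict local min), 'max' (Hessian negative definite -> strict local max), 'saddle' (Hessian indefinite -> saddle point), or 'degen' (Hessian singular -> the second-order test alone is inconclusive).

Compute the Hessian H = grad^2 f:
  H = [[-3, 0], [0, 2]]
Verify stationarity: grad f(x*) = H x* + g = (0, 0).
Eigenvalues of H: -3, 2.
Eigenvalues have mixed signs, so H is indefinite -> x* is a saddle point.

saddle


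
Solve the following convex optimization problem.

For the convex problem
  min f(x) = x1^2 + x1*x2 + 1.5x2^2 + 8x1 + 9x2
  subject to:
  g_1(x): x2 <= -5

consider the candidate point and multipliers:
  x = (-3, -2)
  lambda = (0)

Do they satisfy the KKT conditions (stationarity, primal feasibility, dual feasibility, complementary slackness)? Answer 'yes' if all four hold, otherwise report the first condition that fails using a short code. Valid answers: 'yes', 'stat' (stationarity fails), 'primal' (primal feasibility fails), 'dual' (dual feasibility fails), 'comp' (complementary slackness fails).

Gradient of f: grad f(x) = Q x + c = (0, 0)
Constraint values g_i(x) = a_i^T x - b_i:
  g_1((-3, -2)) = 3
Stationarity residual: grad f(x) + sum_i lambda_i a_i = (0, 0)
  -> stationarity OK
Primal feasibility (all g_i <= 0): FAILS
Dual feasibility (all lambda_i >= 0): OK
Complementary slackness (lambda_i * g_i(x) = 0 for all i): OK

Verdict: the first failing condition is primal_feasibility -> primal.

primal


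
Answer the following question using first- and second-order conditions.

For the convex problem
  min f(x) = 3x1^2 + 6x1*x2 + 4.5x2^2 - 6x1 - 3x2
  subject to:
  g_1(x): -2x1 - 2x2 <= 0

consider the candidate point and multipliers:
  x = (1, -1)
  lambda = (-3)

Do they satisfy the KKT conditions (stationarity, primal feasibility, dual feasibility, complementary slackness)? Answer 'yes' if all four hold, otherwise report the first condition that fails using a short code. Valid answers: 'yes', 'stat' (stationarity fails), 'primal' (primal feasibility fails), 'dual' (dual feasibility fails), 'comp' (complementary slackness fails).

Gradient of f: grad f(x) = Q x + c = (-6, -6)
Constraint values g_i(x) = a_i^T x - b_i:
  g_1((1, -1)) = 0
Stationarity residual: grad f(x) + sum_i lambda_i a_i = (0, 0)
  -> stationarity OK
Primal feasibility (all g_i <= 0): OK
Dual feasibility (all lambda_i >= 0): FAILS
Complementary slackness (lambda_i * g_i(x) = 0 for all i): OK

Verdict: the first failing condition is dual_feasibility -> dual.

dual


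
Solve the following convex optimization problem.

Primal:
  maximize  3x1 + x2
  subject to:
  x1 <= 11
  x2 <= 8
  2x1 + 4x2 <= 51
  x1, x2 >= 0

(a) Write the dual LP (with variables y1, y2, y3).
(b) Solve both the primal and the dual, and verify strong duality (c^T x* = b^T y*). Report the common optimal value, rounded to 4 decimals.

The standard primal-dual pair for 'max c^T x s.t. A x <= b, x >= 0' is:
  Dual:  min b^T y  s.t.  A^T y >= c,  y >= 0.

So the dual LP is:
  minimize  11y1 + 8y2 + 51y3
  subject to:
    y1 + 2y3 >= 3
    y2 + 4y3 >= 1
    y1, y2, y3 >= 0

Solving the primal: x* = (11, 7.25).
  primal value c^T x* = 40.25.
Solving the dual: y* = (2.5, 0, 0.25).
  dual value b^T y* = 40.25.
Strong duality: c^T x* = b^T y*. Confirmed.

40.25


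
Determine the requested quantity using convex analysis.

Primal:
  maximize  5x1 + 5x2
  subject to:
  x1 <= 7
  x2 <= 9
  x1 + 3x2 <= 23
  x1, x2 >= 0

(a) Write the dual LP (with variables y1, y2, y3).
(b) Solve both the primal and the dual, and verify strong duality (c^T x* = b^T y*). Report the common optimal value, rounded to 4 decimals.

The standard primal-dual pair for 'max c^T x s.t. A x <= b, x >= 0' is:
  Dual:  min b^T y  s.t.  A^T y >= c,  y >= 0.

So the dual LP is:
  minimize  7y1 + 9y2 + 23y3
  subject to:
    y1 + y3 >= 5
    y2 + 3y3 >= 5
    y1, y2, y3 >= 0

Solving the primal: x* = (7, 5.3333).
  primal value c^T x* = 61.6667.
Solving the dual: y* = (3.3333, 0, 1.6667).
  dual value b^T y* = 61.6667.
Strong duality: c^T x* = b^T y*. Confirmed.

61.6667


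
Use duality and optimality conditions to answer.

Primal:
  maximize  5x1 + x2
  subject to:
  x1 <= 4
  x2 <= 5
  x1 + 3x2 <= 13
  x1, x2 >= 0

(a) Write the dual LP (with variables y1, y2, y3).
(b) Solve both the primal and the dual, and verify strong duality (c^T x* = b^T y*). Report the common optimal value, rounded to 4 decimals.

The standard primal-dual pair for 'max c^T x s.t. A x <= b, x >= 0' is:
  Dual:  min b^T y  s.t.  A^T y >= c,  y >= 0.

So the dual LP is:
  minimize  4y1 + 5y2 + 13y3
  subject to:
    y1 + y3 >= 5
    y2 + 3y3 >= 1
    y1, y2, y3 >= 0

Solving the primal: x* = (4, 3).
  primal value c^T x* = 23.
Solving the dual: y* = (4.6667, 0, 0.3333).
  dual value b^T y* = 23.
Strong duality: c^T x* = b^T y*. Confirmed.

23


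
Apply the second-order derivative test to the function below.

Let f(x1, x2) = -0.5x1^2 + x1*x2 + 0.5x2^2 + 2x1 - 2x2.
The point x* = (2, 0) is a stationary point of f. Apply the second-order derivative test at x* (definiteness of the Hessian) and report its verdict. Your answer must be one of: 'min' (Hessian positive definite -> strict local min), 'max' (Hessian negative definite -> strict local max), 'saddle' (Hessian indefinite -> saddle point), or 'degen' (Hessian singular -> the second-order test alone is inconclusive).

Compute the Hessian H = grad^2 f:
  H = [[-1, 1], [1, 1]]
Verify stationarity: grad f(x*) = H x* + g = (0, 0).
Eigenvalues of H: -1.4142, 1.4142.
Eigenvalues have mixed signs, so H is indefinite -> x* is a saddle point.

saddle


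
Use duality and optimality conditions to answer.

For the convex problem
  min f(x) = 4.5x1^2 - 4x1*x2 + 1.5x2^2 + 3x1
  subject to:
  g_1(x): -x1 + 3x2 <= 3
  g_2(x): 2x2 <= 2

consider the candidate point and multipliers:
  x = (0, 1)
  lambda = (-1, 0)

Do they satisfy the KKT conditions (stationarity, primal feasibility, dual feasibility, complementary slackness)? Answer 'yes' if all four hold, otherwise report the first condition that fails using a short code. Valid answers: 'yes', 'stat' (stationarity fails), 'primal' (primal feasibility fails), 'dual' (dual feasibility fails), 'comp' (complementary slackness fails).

Gradient of f: grad f(x) = Q x + c = (-1, 3)
Constraint values g_i(x) = a_i^T x - b_i:
  g_1((0, 1)) = 0
  g_2((0, 1)) = 0
Stationarity residual: grad f(x) + sum_i lambda_i a_i = (0, 0)
  -> stationarity OK
Primal feasibility (all g_i <= 0): OK
Dual feasibility (all lambda_i >= 0): FAILS
Complementary slackness (lambda_i * g_i(x) = 0 for all i): OK

Verdict: the first failing condition is dual_feasibility -> dual.

dual


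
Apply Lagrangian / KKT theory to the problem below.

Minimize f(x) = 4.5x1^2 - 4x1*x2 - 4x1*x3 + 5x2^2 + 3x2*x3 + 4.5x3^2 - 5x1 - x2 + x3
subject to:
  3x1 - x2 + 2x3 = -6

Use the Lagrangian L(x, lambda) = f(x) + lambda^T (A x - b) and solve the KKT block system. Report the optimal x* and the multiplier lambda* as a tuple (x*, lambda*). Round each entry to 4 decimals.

Form the Lagrangian:
  L(x, lambda) = (1/2) x^T Q x + c^T x + lambda^T (A x - b)
Stationarity (grad_x L = 0): Q x + c + A^T lambda = 0.
Primal feasibility: A x = b.

This gives the KKT block system:
  [ Q   A^T ] [ x     ]   [-c ]
  [ A    0  ] [ lambda ] = [ b ]

Solving the linear system:
  x*      = (-0.9193, 0.4683, -1.3869)
  lambda* = (3.1998)
  f(x*)   = 10.9702

x* = (-0.9193, 0.4683, -1.3869), lambda* = (3.1998)


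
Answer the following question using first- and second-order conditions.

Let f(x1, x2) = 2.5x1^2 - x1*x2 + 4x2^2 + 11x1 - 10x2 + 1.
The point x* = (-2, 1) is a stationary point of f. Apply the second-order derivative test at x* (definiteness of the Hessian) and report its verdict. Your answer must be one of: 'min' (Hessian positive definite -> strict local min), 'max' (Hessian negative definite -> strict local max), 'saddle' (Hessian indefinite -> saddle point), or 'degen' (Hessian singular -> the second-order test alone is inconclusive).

Compute the Hessian H = grad^2 f:
  H = [[5, -1], [-1, 8]]
Verify stationarity: grad f(x*) = H x* + g = (0, 0).
Eigenvalues of H: 4.6972, 8.3028.
Both eigenvalues > 0, so H is positive definite -> x* is a strict local min.

min


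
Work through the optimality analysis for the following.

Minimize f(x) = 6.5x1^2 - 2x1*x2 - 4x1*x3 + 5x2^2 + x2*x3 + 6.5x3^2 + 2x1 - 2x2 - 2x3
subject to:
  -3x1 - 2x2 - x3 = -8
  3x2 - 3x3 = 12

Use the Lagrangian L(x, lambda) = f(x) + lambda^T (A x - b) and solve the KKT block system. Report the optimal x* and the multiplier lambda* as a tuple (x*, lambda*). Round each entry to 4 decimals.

Form the Lagrangian:
  L(x, lambda) = (1/2) x^T Q x + c^T x + lambda^T (A x - b)
Stationarity (grad_x L = 0): Q x + c + A^T lambda = 0.
Primal feasibility: A x = b.

This gives the KKT block system:
  [ Q   A^T ] [ x     ]   [-c ]
  [ A    0  ] [ lambda ] = [ b ]

Solving the linear system:
  x*      = (0.92, 3.08, -0.92)
  lambda* = (3.8267, -6.1289)
  f(x*)   = 50.84

x* = (0.92, 3.08, -0.92), lambda* = (3.8267, -6.1289)


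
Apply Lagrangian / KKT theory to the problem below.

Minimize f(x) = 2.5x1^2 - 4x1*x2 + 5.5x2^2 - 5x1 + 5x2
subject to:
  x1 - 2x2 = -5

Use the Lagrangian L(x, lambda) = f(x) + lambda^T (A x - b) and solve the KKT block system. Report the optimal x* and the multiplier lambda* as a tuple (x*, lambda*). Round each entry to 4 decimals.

Form the Lagrangian:
  L(x, lambda) = (1/2) x^T Q x + c^T x + lambda^T (A x - b)
Stationarity (grad_x L = 0): Q x + c + A^T lambda = 0.
Primal feasibility: A x = b.

This gives the KKT block system:
  [ Q   A^T ] [ x     ]   [-c ]
  [ A    0  ] [ lambda ] = [ b ]

Solving the linear system:
  x*      = (-0.3333, 2.3333)
  lambda* = (16)
  f(x*)   = 46.6667

x* = (-0.3333, 2.3333), lambda* = (16)


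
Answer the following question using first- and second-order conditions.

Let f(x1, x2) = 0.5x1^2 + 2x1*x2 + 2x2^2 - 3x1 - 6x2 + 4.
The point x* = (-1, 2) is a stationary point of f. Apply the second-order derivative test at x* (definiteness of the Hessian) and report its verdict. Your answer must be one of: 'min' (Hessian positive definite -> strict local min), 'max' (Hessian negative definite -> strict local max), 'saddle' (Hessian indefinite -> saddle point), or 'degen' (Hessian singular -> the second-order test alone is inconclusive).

Compute the Hessian H = grad^2 f:
  H = [[1, 2], [2, 4]]
Verify stationarity: grad f(x*) = H x* + g = (0, 0).
Eigenvalues of H: 0, 5.
H has a zero eigenvalue (singular; positive semidefinite but not definite), so H is neither positive definite, negative definite, nor indefinite. The second-order test alone is inconclusive -> degen.
(Indeed, f is constant along the null direction of H through x*, so x* is not a strict local extremum.)

degen


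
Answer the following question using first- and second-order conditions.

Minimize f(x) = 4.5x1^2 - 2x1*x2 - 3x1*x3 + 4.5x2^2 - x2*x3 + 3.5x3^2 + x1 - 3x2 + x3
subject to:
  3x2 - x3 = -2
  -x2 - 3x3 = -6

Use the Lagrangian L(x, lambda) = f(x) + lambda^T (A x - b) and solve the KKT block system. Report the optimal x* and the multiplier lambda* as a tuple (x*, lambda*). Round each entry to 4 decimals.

Form the Lagrangian:
  L(x, lambda) = (1/2) x^T Q x + c^T x + lambda^T (A x - b)
Stationarity (grad_x L = 0): Q x + c + A^T lambda = 0.
Primal feasibility: A x = b.

This gives the KKT block system:
  [ Q   A^T ] [ x     ]   [-c ]
  [ A    0  ] [ lambda ] = [ b ]

Solving the linear system:
  x*      = (0.5556, 0, 2)
  lambda* = (3.1667, 3.3889)
  f(x*)   = 14.6111

x* = (0.5556, 0, 2), lambda* = (3.1667, 3.3889)


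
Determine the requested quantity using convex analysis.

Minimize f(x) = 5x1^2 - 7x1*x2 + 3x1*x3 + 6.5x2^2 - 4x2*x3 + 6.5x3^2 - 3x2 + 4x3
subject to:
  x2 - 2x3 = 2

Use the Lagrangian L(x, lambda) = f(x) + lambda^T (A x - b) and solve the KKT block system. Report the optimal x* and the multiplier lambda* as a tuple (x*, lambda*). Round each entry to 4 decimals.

Form the Lagrangian:
  L(x, lambda) = (1/2) x^T Q x + c^T x + lambda^T (A x - b)
Stationarity (grad_x L = 0): Q x + c + A^T lambda = 0.
Primal feasibility: A x = b.

This gives the KKT block system:
  [ Q   A^T ] [ x     ]   [-c ]
  [ A    0  ] [ lambda ] = [ b ]

Solving the linear system:
  x*      = (0.607, 0.5583, -0.7209)
  lambda* = (-2.8916)
  f(x*)   = 0.6125

x* = (0.607, 0.5583, -0.7209), lambda* = (-2.8916)


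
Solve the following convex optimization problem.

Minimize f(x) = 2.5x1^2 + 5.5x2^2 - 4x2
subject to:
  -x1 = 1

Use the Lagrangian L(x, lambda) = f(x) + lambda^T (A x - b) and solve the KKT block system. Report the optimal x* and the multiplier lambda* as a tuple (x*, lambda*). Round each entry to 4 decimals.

Form the Lagrangian:
  L(x, lambda) = (1/2) x^T Q x + c^T x + lambda^T (A x - b)
Stationarity (grad_x L = 0): Q x + c + A^T lambda = 0.
Primal feasibility: A x = b.

This gives the KKT block system:
  [ Q   A^T ] [ x     ]   [-c ]
  [ A    0  ] [ lambda ] = [ b ]

Solving the linear system:
  x*      = (-1, 0.3636)
  lambda* = (-5)
  f(x*)   = 1.7727

x* = (-1, 0.3636), lambda* = (-5)


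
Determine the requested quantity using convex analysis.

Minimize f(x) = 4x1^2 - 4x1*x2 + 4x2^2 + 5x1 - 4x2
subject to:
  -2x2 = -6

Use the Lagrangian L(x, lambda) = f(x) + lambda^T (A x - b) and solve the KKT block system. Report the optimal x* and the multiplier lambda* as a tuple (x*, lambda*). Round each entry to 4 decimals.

Form the Lagrangian:
  L(x, lambda) = (1/2) x^T Q x + c^T x + lambda^T (A x - b)
Stationarity (grad_x L = 0): Q x + c + A^T lambda = 0.
Primal feasibility: A x = b.

This gives the KKT block system:
  [ Q   A^T ] [ x     ]   [-c ]
  [ A    0  ] [ lambda ] = [ b ]

Solving the linear system:
  x*      = (0.875, 3)
  lambda* = (8.25)
  f(x*)   = 20.9375

x* = (0.875, 3), lambda* = (8.25)


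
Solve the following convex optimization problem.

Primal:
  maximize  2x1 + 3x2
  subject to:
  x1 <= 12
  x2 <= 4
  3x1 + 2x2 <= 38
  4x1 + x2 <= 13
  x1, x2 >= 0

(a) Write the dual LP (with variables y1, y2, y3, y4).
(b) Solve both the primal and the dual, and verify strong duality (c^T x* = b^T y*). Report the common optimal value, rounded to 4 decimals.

The standard primal-dual pair for 'max c^T x s.t. A x <= b, x >= 0' is:
  Dual:  min b^T y  s.t.  A^T y >= c,  y >= 0.

So the dual LP is:
  minimize  12y1 + 4y2 + 38y3 + 13y4
  subject to:
    y1 + 3y3 + 4y4 >= 2
    y2 + 2y3 + y4 >= 3
    y1, y2, y3, y4 >= 0

Solving the primal: x* = (2.25, 4).
  primal value c^T x* = 16.5.
Solving the dual: y* = (0, 2.5, 0, 0.5).
  dual value b^T y* = 16.5.
Strong duality: c^T x* = b^T y*. Confirmed.

16.5


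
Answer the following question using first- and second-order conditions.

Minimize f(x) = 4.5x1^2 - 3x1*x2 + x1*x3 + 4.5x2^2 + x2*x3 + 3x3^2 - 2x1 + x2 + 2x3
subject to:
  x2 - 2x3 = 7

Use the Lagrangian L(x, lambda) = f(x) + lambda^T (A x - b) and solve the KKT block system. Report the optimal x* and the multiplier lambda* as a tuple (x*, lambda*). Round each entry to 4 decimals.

Form the Lagrangian:
  L(x, lambda) = (1/2) x^T Q x + c^T x + lambda^T (A x - b)
Stationarity (grad_x L = 0): Q x + c + A^T lambda = 0.
Primal feasibility: A x = b.

This gives the KKT block system:
  [ Q   A^T ] [ x     ]   [-c ]
  [ A    0  ] [ lambda ] = [ b ]

Solving the linear system:
  x*      = (0.9589, 1.2519, -2.874)
  lambda* = (-6.5167)
  f(x*)   = 19.6015

x* = (0.9589, 1.2519, -2.874), lambda* = (-6.5167)


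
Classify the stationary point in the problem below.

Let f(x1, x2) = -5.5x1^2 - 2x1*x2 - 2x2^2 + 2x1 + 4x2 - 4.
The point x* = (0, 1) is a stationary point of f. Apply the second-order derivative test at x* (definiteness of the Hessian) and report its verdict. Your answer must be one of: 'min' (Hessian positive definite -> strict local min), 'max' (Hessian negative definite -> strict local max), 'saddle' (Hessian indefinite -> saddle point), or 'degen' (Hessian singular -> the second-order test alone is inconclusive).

Compute the Hessian H = grad^2 f:
  H = [[-11, -2], [-2, -4]]
Verify stationarity: grad f(x*) = H x* + g = (0, 0).
Eigenvalues of H: -11.5311, -3.4689.
Both eigenvalues < 0, so H is negative definite -> x* is a strict local max.

max


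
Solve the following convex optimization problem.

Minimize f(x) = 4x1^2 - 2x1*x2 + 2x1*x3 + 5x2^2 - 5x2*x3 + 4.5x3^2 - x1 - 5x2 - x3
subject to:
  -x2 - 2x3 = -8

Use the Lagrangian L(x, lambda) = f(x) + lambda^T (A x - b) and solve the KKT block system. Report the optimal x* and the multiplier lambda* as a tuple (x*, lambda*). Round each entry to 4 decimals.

Form the Lagrangian:
  L(x, lambda) = (1/2) x^T Q x + c^T x + lambda^T (A x - b)
Stationarity (grad_x L = 0): Q x + c + A^T lambda = 0.
Primal feasibility: A x = b.

This gives the KKT block system:
  [ Q   A^T ] [ x     ]   [-c ]
  [ A    0  ] [ lambda ] = [ b ]

Solving the linear system:
  x*      = (0.0523, 2.4729, 2.7636)
  lambda* = (5.8062)
  f(x*)   = 15.6347

x* = (0.0523, 2.4729, 2.7636), lambda* = (5.8062)


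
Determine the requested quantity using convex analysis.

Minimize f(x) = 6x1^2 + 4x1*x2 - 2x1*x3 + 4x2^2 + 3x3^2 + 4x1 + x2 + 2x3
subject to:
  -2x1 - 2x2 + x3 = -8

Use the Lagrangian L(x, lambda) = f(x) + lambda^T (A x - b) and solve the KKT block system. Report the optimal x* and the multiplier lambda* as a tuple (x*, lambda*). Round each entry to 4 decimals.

Form the Lagrangian:
  L(x, lambda) = (1/2) x^T Q x + c^T x + lambda^T (A x - b)
Stationarity (grad_x L = 0): Q x + c + A^T lambda = 0.
Primal feasibility: A x = b.

This gives the KKT block system:
  [ Q   A^T ] [ x     ]   [-c ]
  [ A    0  ] [ lambda ] = [ b ]

Solving the linear system:
  x*      = (0.375, 2.5625, -2.125)
  lambda* = (11.5)
  f(x*)   = 45.9062

x* = (0.375, 2.5625, -2.125), lambda* = (11.5)


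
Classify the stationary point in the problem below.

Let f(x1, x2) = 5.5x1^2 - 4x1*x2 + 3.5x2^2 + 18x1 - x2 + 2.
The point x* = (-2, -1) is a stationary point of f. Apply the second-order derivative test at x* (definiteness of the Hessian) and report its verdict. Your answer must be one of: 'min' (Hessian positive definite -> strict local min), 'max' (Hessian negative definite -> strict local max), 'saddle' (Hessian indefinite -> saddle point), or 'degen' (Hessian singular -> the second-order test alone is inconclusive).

Compute the Hessian H = grad^2 f:
  H = [[11, -4], [-4, 7]]
Verify stationarity: grad f(x*) = H x* + g = (0, 0).
Eigenvalues of H: 4.5279, 13.4721.
Both eigenvalues > 0, so H is positive definite -> x* is a strict local min.

min


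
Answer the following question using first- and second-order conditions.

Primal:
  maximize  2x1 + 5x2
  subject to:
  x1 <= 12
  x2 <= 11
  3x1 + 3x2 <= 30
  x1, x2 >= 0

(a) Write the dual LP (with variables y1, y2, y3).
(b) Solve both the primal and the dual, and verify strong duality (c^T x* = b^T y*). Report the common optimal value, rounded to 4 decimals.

The standard primal-dual pair for 'max c^T x s.t. A x <= b, x >= 0' is:
  Dual:  min b^T y  s.t.  A^T y >= c,  y >= 0.

So the dual LP is:
  minimize  12y1 + 11y2 + 30y3
  subject to:
    y1 + 3y3 >= 2
    y2 + 3y3 >= 5
    y1, y2, y3 >= 0

Solving the primal: x* = (0, 10).
  primal value c^T x* = 50.
Solving the dual: y* = (0, 0, 1.6667).
  dual value b^T y* = 50.
Strong duality: c^T x* = b^T y*. Confirmed.

50


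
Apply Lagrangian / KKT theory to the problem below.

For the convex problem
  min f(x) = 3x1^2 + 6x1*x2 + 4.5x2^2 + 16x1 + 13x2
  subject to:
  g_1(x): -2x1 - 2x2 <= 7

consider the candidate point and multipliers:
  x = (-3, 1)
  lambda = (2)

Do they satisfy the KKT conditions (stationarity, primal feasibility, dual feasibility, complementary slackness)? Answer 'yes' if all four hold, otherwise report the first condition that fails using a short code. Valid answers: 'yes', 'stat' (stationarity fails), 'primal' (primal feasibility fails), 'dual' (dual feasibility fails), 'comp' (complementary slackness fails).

Gradient of f: grad f(x) = Q x + c = (4, 4)
Constraint values g_i(x) = a_i^T x - b_i:
  g_1((-3, 1)) = -3
Stationarity residual: grad f(x) + sum_i lambda_i a_i = (0, 0)
  -> stationarity OK
Primal feasibility (all g_i <= 0): OK
Dual feasibility (all lambda_i >= 0): OK
Complementary slackness (lambda_i * g_i(x) = 0 for all i): FAILS

Verdict: the first failing condition is complementary_slackness -> comp.

comp


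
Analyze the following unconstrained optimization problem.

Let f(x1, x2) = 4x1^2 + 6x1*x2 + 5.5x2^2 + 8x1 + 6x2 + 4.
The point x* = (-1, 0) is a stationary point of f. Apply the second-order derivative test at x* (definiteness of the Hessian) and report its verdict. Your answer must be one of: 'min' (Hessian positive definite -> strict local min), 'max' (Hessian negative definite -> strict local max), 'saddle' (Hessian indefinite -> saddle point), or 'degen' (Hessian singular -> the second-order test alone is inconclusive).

Compute the Hessian H = grad^2 f:
  H = [[8, 6], [6, 11]]
Verify stationarity: grad f(x*) = H x* + g = (0, 0).
Eigenvalues of H: 3.3153, 15.6847.
Both eigenvalues > 0, so H is positive definite -> x* is a strict local min.

min


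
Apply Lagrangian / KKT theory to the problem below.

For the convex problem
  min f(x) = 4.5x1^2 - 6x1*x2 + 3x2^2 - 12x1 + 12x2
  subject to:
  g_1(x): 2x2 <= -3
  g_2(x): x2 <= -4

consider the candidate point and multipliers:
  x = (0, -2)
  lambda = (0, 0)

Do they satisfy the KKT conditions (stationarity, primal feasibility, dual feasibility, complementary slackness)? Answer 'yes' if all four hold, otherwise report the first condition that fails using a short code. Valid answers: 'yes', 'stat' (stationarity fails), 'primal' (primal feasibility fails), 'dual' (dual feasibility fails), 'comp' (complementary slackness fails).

Gradient of f: grad f(x) = Q x + c = (0, 0)
Constraint values g_i(x) = a_i^T x - b_i:
  g_1((0, -2)) = -1
  g_2((0, -2)) = 2
Stationarity residual: grad f(x) + sum_i lambda_i a_i = (0, 0)
  -> stationarity OK
Primal feasibility (all g_i <= 0): FAILS
Dual feasibility (all lambda_i >= 0): OK
Complementary slackness (lambda_i * g_i(x) = 0 for all i): OK

Verdict: the first failing condition is primal_feasibility -> primal.

primal


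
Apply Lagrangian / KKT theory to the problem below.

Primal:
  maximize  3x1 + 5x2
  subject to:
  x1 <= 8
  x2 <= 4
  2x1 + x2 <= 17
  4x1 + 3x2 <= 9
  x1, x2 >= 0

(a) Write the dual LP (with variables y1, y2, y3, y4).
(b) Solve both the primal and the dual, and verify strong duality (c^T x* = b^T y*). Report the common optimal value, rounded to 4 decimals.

The standard primal-dual pair for 'max c^T x s.t. A x <= b, x >= 0' is:
  Dual:  min b^T y  s.t.  A^T y >= c,  y >= 0.

So the dual LP is:
  minimize  8y1 + 4y2 + 17y3 + 9y4
  subject to:
    y1 + 2y3 + 4y4 >= 3
    y2 + y3 + 3y4 >= 5
    y1, y2, y3, y4 >= 0

Solving the primal: x* = (0, 3).
  primal value c^T x* = 15.
Solving the dual: y* = (0, 0, 0, 1.6667).
  dual value b^T y* = 15.
Strong duality: c^T x* = b^T y*. Confirmed.

15


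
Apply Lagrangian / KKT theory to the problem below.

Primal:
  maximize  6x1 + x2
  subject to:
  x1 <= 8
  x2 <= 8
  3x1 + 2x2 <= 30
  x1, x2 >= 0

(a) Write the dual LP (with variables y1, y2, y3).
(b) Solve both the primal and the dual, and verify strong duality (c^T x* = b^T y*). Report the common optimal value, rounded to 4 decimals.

The standard primal-dual pair for 'max c^T x s.t. A x <= b, x >= 0' is:
  Dual:  min b^T y  s.t.  A^T y >= c,  y >= 0.

So the dual LP is:
  minimize  8y1 + 8y2 + 30y3
  subject to:
    y1 + 3y3 >= 6
    y2 + 2y3 >= 1
    y1, y2, y3 >= 0

Solving the primal: x* = (8, 3).
  primal value c^T x* = 51.
Solving the dual: y* = (4.5, 0, 0.5).
  dual value b^T y* = 51.
Strong duality: c^T x* = b^T y*. Confirmed.

51


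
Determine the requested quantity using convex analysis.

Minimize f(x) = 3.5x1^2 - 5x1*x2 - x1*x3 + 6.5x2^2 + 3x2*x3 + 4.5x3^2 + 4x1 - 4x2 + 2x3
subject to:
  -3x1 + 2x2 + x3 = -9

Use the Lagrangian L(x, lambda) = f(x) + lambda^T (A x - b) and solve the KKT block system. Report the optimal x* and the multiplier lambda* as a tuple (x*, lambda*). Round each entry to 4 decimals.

Form the Lagrangian:
  L(x, lambda) = (1/2) x^T Q x + c^T x + lambda^T (A x - b)
Stationarity (grad_x L = 0): Q x + c + A^T lambda = 0.
Primal feasibility: A x = b.

This gives the KKT block system:
  [ Q   A^T ] [ x     ]   [-c ]
  [ A    0  ] [ lambda ] = [ b ]

Solving the linear system:
  x*      = (3.0027, 0.463, -0.9178)
  lambda* = (7.874)
  f(x*)   = 39.5945

x* = (3.0027, 0.463, -0.9178), lambda* = (7.874)


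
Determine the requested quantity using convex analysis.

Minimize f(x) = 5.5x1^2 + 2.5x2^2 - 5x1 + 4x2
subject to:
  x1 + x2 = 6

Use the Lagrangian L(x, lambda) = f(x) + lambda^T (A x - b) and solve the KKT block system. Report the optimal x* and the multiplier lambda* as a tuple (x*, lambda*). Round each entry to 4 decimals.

Form the Lagrangian:
  L(x, lambda) = (1/2) x^T Q x + c^T x + lambda^T (A x - b)
Stationarity (grad_x L = 0): Q x + c + A^T lambda = 0.
Primal feasibility: A x = b.

This gives the KKT block system:
  [ Q   A^T ] [ x     ]   [-c ]
  [ A    0  ] [ lambda ] = [ b ]

Solving the linear system:
  x*      = (2.4375, 3.5625)
  lambda* = (-21.8125)
  f(x*)   = 66.4688

x* = (2.4375, 3.5625), lambda* = (-21.8125)


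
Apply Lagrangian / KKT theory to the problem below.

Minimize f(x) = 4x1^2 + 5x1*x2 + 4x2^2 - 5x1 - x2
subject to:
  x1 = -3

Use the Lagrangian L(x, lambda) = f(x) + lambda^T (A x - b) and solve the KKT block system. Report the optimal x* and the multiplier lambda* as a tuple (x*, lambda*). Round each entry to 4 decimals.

Form the Lagrangian:
  L(x, lambda) = (1/2) x^T Q x + c^T x + lambda^T (A x - b)
Stationarity (grad_x L = 0): Q x + c + A^T lambda = 0.
Primal feasibility: A x = b.

This gives the KKT block system:
  [ Q   A^T ] [ x     ]   [-c ]
  [ A    0  ] [ lambda ] = [ b ]

Solving the linear system:
  x*      = (-3, 2)
  lambda* = (19)
  f(x*)   = 35

x* = (-3, 2), lambda* = (19)


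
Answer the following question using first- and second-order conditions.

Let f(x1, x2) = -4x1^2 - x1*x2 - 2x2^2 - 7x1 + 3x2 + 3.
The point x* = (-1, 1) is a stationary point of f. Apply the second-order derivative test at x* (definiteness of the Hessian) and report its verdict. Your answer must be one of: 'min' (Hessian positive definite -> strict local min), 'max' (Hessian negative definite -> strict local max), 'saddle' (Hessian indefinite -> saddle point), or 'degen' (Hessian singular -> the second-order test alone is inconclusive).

Compute the Hessian H = grad^2 f:
  H = [[-8, -1], [-1, -4]]
Verify stationarity: grad f(x*) = H x* + g = (0, 0).
Eigenvalues of H: -8.2361, -3.7639.
Both eigenvalues < 0, so H is negative definite -> x* is a strict local max.

max


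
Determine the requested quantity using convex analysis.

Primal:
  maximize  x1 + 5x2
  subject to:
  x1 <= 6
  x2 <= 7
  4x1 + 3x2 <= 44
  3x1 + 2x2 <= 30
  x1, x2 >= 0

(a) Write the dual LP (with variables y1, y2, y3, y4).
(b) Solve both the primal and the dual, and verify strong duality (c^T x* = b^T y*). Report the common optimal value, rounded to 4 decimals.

The standard primal-dual pair for 'max c^T x s.t. A x <= b, x >= 0' is:
  Dual:  min b^T y  s.t.  A^T y >= c,  y >= 0.

So the dual LP is:
  minimize  6y1 + 7y2 + 44y3 + 30y4
  subject to:
    y1 + 4y3 + 3y4 >= 1
    y2 + 3y3 + 2y4 >= 5
    y1, y2, y3, y4 >= 0

Solving the primal: x* = (5.3333, 7).
  primal value c^T x* = 40.3333.
Solving the dual: y* = (0, 4.3333, 0, 0.3333).
  dual value b^T y* = 40.3333.
Strong duality: c^T x* = b^T y*. Confirmed.

40.3333


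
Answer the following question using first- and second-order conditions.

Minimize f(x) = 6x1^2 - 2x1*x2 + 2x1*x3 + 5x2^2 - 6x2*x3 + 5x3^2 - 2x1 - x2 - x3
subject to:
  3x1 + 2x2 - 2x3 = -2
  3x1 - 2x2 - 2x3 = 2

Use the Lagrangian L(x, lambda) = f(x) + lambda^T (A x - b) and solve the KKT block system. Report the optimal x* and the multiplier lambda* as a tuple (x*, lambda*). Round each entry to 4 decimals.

Form the Lagrangian:
  L(x, lambda) = (1/2) x^T Q x + c^T x + lambda^T (A x - b)
Stationarity (grad_x L = 0): Q x + c + A^T lambda = 0.
Primal feasibility: A x = b.

This gives the KKT block system:
  [ Q   A^T ] [ x     ]   [-c ]
  [ A    0  ] [ lambda ] = [ b ]

Solving the linear system:
  x*      = (-0.1852, -1, -0.2778)
  lambda* = (2.7037, -1.7778)
  f(x*)   = 5.3056

x* = (-0.1852, -1, -0.2778), lambda* = (2.7037, -1.7778)


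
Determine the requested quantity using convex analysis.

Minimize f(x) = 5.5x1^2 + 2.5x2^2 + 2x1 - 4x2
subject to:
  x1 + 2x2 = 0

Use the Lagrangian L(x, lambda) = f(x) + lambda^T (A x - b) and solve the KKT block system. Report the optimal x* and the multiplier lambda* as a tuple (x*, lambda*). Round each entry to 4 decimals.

Form the Lagrangian:
  L(x, lambda) = (1/2) x^T Q x + c^T x + lambda^T (A x - b)
Stationarity (grad_x L = 0): Q x + c + A^T lambda = 0.
Primal feasibility: A x = b.

This gives the KKT block system:
  [ Q   A^T ] [ x     ]   [-c ]
  [ A    0  ] [ lambda ] = [ b ]

Solving the linear system:
  x*      = (-0.3265, 0.1633)
  lambda* = (1.5918)
  f(x*)   = -0.6531

x* = (-0.3265, 0.1633), lambda* = (1.5918)


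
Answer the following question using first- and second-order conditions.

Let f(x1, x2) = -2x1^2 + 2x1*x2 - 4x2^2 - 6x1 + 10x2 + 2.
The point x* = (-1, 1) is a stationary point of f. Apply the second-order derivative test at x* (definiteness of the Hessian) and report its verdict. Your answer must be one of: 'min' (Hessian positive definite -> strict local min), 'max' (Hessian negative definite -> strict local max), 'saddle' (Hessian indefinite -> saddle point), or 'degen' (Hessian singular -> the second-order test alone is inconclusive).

Compute the Hessian H = grad^2 f:
  H = [[-4, 2], [2, -8]]
Verify stationarity: grad f(x*) = H x* + g = (0, 0).
Eigenvalues of H: -8.8284, -3.1716.
Both eigenvalues < 0, so H is negative definite -> x* is a strict local max.

max


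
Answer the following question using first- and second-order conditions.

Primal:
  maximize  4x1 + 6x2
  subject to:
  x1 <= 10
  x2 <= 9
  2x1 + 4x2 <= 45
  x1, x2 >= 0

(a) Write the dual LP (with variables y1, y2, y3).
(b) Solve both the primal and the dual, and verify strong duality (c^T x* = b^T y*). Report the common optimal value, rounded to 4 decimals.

The standard primal-dual pair for 'max c^T x s.t. A x <= b, x >= 0' is:
  Dual:  min b^T y  s.t.  A^T y >= c,  y >= 0.

So the dual LP is:
  minimize  10y1 + 9y2 + 45y3
  subject to:
    y1 + 2y3 >= 4
    y2 + 4y3 >= 6
    y1, y2, y3 >= 0

Solving the primal: x* = (10, 6.25).
  primal value c^T x* = 77.5.
Solving the dual: y* = (1, 0, 1.5).
  dual value b^T y* = 77.5.
Strong duality: c^T x* = b^T y*. Confirmed.

77.5


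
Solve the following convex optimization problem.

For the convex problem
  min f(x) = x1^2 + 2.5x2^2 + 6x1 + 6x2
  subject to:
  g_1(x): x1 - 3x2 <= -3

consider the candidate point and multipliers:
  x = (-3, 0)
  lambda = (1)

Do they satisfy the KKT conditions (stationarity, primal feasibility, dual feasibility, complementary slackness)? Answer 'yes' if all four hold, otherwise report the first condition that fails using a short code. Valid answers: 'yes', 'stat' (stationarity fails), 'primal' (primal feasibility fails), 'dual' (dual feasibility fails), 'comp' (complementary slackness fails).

Gradient of f: grad f(x) = Q x + c = (0, 6)
Constraint values g_i(x) = a_i^T x - b_i:
  g_1((-3, 0)) = 0
Stationarity residual: grad f(x) + sum_i lambda_i a_i = (1, 3)
  -> stationarity FAILS
Primal feasibility (all g_i <= 0): OK
Dual feasibility (all lambda_i >= 0): OK
Complementary slackness (lambda_i * g_i(x) = 0 for all i): OK

Verdict: the first failing condition is stationarity -> stat.

stat


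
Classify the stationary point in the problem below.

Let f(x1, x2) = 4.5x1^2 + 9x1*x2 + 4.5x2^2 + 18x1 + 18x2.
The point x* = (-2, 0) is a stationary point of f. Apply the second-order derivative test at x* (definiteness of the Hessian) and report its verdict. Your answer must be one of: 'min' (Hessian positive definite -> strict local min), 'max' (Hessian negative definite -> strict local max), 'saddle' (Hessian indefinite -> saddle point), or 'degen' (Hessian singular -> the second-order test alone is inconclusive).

Compute the Hessian H = grad^2 f:
  H = [[9, 9], [9, 9]]
Verify stationarity: grad f(x*) = H x* + g = (0, 0).
Eigenvalues of H: 0, 18.
H has a zero eigenvalue (singular; positive semidefinite but not definite), so H is neither positive definite, negative definite, nor indefinite. The second-order test alone is inconclusive -> degen.
(Indeed, f is constant along the null direction of H through x*, so x* is not a strict local extremum.)

degen


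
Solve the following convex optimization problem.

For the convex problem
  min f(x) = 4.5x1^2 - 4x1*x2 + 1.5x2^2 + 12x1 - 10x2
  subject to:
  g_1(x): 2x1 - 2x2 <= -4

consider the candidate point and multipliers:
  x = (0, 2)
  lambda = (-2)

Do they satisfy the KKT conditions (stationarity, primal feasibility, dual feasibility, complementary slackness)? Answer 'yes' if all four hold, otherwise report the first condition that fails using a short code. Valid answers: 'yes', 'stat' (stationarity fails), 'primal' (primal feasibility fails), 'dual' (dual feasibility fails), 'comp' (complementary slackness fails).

Gradient of f: grad f(x) = Q x + c = (4, -4)
Constraint values g_i(x) = a_i^T x - b_i:
  g_1((0, 2)) = 0
Stationarity residual: grad f(x) + sum_i lambda_i a_i = (0, 0)
  -> stationarity OK
Primal feasibility (all g_i <= 0): OK
Dual feasibility (all lambda_i >= 0): FAILS
Complementary slackness (lambda_i * g_i(x) = 0 for all i): OK

Verdict: the first failing condition is dual_feasibility -> dual.

dual


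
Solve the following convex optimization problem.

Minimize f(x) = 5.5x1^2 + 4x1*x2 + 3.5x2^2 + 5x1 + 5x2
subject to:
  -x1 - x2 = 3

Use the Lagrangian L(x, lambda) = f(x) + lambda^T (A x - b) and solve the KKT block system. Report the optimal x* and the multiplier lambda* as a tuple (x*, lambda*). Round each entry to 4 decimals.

Form the Lagrangian:
  L(x, lambda) = (1/2) x^T Q x + c^T x + lambda^T (A x - b)
Stationarity (grad_x L = 0): Q x + c + A^T lambda = 0.
Primal feasibility: A x = b.

This gives the KKT block system:
  [ Q   A^T ] [ x     ]   [-c ]
  [ A    0  ] [ lambda ] = [ b ]

Solving the linear system:
  x*      = (-0.9, -2.1)
  lambda* = (-13.3)
  f(x*)   = 12.45

x* = (-0.9, -2.1), lambda* = (-13.3)


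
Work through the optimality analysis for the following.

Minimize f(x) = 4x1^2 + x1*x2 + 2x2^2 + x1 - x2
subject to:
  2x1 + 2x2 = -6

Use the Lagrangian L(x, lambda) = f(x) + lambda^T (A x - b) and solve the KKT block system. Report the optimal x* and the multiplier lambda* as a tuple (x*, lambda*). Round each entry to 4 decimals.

Form the Lagrangian:
  L(x, lambda) = (1/2) x^T Q x + c^T x + lambda^T (A x - b)
Stationarity (grad_x L = 0): Q x + c + A^T lambda = 0.
Primal feasibility: A x = b.

This gives the KKT block system:
  [ Q   A^T ] [ x     ]   [-c ]
  [ A    0  ] [ lambda ] = [ b ]

Solving the linear system:
  x*      = (-1.1, -1.9)
  lambda* = (4.85)
  f(x*)   = 14.95

x* = (-1.1, -1.9), lambda* = (4.85)


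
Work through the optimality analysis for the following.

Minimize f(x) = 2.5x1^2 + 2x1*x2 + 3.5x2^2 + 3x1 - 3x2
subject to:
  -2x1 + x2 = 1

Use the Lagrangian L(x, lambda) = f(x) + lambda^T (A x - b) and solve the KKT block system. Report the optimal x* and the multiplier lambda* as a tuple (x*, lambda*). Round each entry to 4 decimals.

Form the Lagrangian:
  L(x, lambda) = (1/2) x^T Q x + c^T x + lambda^T (A x - b)
Stationarity (grad_x L = 0): Q x + c + A^T lambda = 0.
Primal feasibility: A x = b.

This gives the KKT block system:
  [ Q   A^T ] [ x     ]   [-c ]
  [ A    0  ] [ lambda ] = [ b ]

Solving the linear system:
  x*      = (-0.3171, 0.3659)
  lambda* = (1.0732)
  f(x*)   = -1.561

x* = (-0.3171, 0.3659), lambda* = (1.0732)


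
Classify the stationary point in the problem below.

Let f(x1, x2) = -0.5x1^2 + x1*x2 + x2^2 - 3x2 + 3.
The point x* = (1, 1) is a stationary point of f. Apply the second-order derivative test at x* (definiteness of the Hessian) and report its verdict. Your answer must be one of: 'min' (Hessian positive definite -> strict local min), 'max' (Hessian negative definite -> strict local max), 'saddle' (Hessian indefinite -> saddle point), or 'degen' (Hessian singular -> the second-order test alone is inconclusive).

Compute the Hessian H = grad^2 f:
  H = [[-1, 1], [1, 2]]
Verify stationarity: grad f(x*) = H x* + g = (0, 0).
Eigenvalues of H: -1.3028, 2.3028.
Eigenvalues have mixed signs, so H is indefinite -> x* is a saddle point.

saddle


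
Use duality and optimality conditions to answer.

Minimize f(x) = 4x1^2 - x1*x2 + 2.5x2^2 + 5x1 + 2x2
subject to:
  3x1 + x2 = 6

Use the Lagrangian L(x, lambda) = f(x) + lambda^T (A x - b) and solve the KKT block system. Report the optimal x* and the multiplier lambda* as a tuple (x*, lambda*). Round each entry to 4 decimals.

Form the Lagrangian:
  L(x, lambda) = (1/2) x^T Q x + c^T x + lambda^T (A x - b)
Stationarity (grad_x L = 0): Q x + c + A^T lambda = 0.
Primal feasibility: A x = b.

This gives the KKT block system:
  [ Q   A^T ] [ x     ]   [-c ]
  [ A    0  ] [ lambda ] = [ b ]

Solving the linear system:
  x*      = (1.6441, 1.0678)
  lambda* = (-5.6949)
  f(x*)   = 22.2627

x* = (1.6441, 1.0678), lambda* = (-5.6949)


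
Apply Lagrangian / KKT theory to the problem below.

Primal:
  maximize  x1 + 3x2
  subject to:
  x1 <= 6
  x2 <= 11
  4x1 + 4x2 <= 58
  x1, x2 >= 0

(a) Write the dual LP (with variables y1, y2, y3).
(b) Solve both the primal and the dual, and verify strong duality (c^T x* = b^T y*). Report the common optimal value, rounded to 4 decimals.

The standard primal-dual pair for 'max c^T x s.t. A x <= b, x >= 0' is:
  Dual:  min b^T y  s.t.  A^T y >= c,  y >= 0.

So the dual LP is:
  minimize  6y1 + 11y2 + 58y3
  subject to:
    y1 + 4y3 >= 1
    y2 + 4y3 >= 3
    y1, y2, y3 >= 0

Solving the primal: x* = (3.5, 11).
  primal value c^T x* = 36.5.
Solving the dual: y* = (0, 2, 0.25).
  dual value b^T y* = 36.5.
Strong duality: c^T x* = b^T y*. Confirmed.

36.5


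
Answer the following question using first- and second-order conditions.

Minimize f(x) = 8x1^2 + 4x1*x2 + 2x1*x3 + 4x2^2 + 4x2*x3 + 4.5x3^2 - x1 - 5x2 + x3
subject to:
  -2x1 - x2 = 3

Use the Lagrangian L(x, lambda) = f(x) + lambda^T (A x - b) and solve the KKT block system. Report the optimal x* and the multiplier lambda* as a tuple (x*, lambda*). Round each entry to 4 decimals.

Form the Lagrangian:
  L(x, lambda) = (1/2) x^T Q x + c^T x + lambda^T (A x - b)
Stationarity (grad_x L = 0): Q x + c + A^T lambda = 0.
Primal feasibility: A x = b.

This gives the KKT block system:
  [ Q   A^T ] [ x     ]   [-c ]
  [ A    0  ] [ lambda ] = [ b ]

Solving the linear system:
  x*      = (-1.3452, -0.3095, 0.3254)
  lambda* = (-11.5556)
  f(x*)   = 18.9425

x* = (-1.3452, -0.3095, 0.3254), lambda* = (-11.5556)


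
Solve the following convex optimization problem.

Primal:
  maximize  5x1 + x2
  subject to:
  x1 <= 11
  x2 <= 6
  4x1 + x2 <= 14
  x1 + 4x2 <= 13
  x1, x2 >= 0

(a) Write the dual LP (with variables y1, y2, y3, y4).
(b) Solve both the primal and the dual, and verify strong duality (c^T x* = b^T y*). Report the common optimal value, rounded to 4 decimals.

The standard primal-dual pair for 'max c^T x s.t. A x <= b, x >= 0' is:
  Dual:  min b^T y  s.t.  A^T y >= c,  y >= 0.

So the dual LP is:
  minimize  11y1 + 6y2 + 14y3 + 13y4
  subject to:
    y1 + 4y3 + y4 >= 5
    y2 + y3 + 4y4 >= 1
    y1, y2, y3, y4 >= 0

Solving the primal: x* = (3.5, 0).
  primal value c^T x* = 17.5.
Solving the dual: y* = (0, 0, 1.25, 0).
  dual value b^T y* = 17.5.
Strong duality: c^T x* = b^T y*. Confirmed.

17.5


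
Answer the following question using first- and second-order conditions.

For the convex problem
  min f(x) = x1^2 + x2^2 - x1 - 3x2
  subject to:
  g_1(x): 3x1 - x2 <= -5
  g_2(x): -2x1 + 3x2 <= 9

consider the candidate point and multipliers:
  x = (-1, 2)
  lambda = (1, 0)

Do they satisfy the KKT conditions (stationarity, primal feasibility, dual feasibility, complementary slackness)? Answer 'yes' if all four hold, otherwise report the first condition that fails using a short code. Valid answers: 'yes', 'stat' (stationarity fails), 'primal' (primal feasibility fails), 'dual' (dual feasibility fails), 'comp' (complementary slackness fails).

Gradient of f: grad f(x) = Q x + c = (-3, 1)
Constraint values g_i(x) = a_i^T x - b_i:
  g_1((-1, 2)) = 0
  g_2((-1, 2)) = -1
Stationarity residual: grad f(x) + sum_i lambda_i a_i = (0, 0)
  -> stationarity OK
Primal feasibility (all g_i <= 0): OK
Dual feasibility (all lambda_i >= 0): OK
Complementary slackness (lambda_i * g_i(x) = 0 for all i): OK

Verdict: yes, KKT holds.

yes
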